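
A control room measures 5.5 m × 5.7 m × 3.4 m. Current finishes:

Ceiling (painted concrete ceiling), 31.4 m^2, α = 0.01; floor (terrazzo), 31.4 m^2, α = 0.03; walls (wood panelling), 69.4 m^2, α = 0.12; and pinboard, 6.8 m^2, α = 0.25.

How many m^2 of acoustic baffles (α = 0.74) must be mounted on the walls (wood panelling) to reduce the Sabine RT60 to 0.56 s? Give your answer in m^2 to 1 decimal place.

31.2

Summing Sᵢαᵢ: 0.314 + 0.942 + 8.328 + 1.700 → A₁ = 11.284 sabins.
Required A₂ = 0.161·106.59/0.56 = 30.645 sabins.
Absorption to add: 30.645 − 11.284 = 19.361 sabins.
Net gain per m^2: Δα = 0.74 − 0.12 = 0.62.
Area = ΔA/Δα = 19.361/0.62 = 31.2 m^2.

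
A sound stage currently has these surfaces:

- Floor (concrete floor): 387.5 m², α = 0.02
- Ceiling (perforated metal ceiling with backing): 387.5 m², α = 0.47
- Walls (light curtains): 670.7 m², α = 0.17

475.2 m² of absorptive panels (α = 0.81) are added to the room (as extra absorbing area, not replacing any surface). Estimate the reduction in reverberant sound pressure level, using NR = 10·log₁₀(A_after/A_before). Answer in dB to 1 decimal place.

3.6 dB

A_before = Σ Sᵢαᵢ = 387.5*0.02 + 387.5*0.47 + 670.7*0.17 = 303.894 sabins.
Treatment contributes 475.2·0.81 = 384.912 sabins.
New total A_after = 688.806 sabins.
NR = 10·log₁₀(688.806/303.894) = 3.6 dB.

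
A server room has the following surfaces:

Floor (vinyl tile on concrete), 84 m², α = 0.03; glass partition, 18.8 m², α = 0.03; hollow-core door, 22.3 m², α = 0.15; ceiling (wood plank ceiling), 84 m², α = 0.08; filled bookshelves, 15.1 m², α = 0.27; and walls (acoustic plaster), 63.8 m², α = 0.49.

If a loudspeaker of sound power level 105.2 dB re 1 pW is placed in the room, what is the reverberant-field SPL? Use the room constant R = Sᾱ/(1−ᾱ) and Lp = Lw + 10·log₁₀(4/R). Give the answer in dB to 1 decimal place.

Σ(Sᵢαᵢ) = 84·0.03 + 18.8·0.03 + 22.3·0.15 + 84·0.08 + 15.1·0.27 + 63.8·0.49 = 48.488; total area S = 288.0 m².
ᾱ = 48.488/288.0 = 0.1684; R = Sᾱ/(1−ᾱ) = 48.488/(1−0.1684) = 58.307 m².
Lp = 105.2 + 10·log₁₀(4/58.307) = 105.2 + (-11.64) = 93.6 dB.

93.6 dB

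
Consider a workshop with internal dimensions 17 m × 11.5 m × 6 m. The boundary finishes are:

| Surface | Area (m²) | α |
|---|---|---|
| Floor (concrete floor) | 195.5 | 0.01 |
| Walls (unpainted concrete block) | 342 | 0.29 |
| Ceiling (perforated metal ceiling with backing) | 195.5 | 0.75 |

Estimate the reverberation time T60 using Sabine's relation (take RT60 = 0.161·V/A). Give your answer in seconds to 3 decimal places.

0.762 s

Total absorption A = 195.5*0.01 + 342*0.29 + 195.5*0.75
  = 1.955 + 99.180 + 146.625 = 247.760 m² sabins.
V = 17·11.5·6 = 1173 m³.
Sabine: RT60 = 0.161 × 1173 / 247.760 = 0.762 s.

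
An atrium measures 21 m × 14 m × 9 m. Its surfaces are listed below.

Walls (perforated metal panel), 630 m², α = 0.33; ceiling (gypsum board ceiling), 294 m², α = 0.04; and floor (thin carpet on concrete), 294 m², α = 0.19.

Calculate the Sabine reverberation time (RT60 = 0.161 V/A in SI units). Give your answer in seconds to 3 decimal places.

Equivalent absorption area: A = 630×0.33 + 294×0.04 + 294×0.19 = 275.520 m².
V = 21·14·9 = 2646 m³.
Sabine: RT60 = 0.161 × 2646 / 275.520 = 1.546 s.

1.546 s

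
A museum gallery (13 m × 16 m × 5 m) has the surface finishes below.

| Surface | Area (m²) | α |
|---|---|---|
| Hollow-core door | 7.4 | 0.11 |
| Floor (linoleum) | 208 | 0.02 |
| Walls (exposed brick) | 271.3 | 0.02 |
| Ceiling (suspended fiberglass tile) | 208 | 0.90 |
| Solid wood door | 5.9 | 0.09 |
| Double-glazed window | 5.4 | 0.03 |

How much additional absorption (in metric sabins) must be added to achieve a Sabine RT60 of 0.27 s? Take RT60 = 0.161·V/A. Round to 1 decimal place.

Total absorption A₁ = 7.4·0.11 + 208·0.02 + 271.3·0.02 + 208·0.90 + 5.9·0.09 + 5.4·0.03
  = 0.814 + 4.160 + 5.426 + 187.200 + 0.531 + 0.162 = 198.293 m² sabins.
Target A₂ = 0.161·1040/0.27 = 620.148 sabins (V = 1040 m³).
Additional absorption ΔA = 620.148 − 198.293 = 421.9 sabins.

421.9 sabins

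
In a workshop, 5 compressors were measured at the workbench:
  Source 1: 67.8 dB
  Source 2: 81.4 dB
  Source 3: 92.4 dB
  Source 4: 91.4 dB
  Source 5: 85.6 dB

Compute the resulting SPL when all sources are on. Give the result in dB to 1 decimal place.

95.6 dB

Σ 10^(Lᵢ/10) = 3.625e+09.
Back to dB: 10·log₁₀ Σ = 95.6 dB.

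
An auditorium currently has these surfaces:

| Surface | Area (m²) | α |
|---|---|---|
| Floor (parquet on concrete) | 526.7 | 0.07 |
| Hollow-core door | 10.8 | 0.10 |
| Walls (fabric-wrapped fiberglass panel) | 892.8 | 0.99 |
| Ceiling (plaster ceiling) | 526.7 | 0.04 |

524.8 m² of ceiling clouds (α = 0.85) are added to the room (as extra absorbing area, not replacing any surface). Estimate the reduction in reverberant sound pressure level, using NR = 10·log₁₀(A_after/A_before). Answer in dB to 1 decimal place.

Total absorption A_before = 526.7×0.07 + 10.8×0.10 + 892.8×0.99 + 526.7×0.04
  = 36.869 + 1.080 + 883.872 + 21.068 = 942.889 m² sabins.
Treatment contributes 524.8·0.85 = 446.080 sabins.
A_after = 942.889 + 446.080 = 1388.969 sabins.
NR = 10·log₁₀(1388.969/942.889) = 1.7 dB.

1.7 dB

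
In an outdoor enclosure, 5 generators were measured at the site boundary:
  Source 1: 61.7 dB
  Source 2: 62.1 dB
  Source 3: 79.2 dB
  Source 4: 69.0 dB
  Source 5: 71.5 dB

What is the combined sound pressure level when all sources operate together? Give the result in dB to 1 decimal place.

Sum in the linear (power) domain: Σ 10^(Lᵢ/10) = 10^(61.7/10) + 10^(62.1/10) + 10^(79.2/10) + 10^(69.0/10) + 10^(71.5/10) = 1.083e+08.
Combined level = 10 log₁₀(1.083e+08) = 80.3 dB.

80.3 dB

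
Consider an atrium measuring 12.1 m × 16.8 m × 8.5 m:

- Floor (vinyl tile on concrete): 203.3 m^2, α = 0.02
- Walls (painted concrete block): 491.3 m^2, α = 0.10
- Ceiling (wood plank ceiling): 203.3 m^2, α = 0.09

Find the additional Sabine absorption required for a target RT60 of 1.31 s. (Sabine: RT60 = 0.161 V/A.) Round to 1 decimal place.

Equivalent absorption area: A₁ = 203.3·0.02 + 491.3·0.10 + 203.3·0.09 = 71.493 m^2.
For T = 1.31 s, need A₂ = 0.161·V/T = 0.161·1727.88/1.31 = 212.358 sabins.
ΔA = A₂ − A₁ = 212.358 − 71.493 = 140.9 sabins.

140.9 sabins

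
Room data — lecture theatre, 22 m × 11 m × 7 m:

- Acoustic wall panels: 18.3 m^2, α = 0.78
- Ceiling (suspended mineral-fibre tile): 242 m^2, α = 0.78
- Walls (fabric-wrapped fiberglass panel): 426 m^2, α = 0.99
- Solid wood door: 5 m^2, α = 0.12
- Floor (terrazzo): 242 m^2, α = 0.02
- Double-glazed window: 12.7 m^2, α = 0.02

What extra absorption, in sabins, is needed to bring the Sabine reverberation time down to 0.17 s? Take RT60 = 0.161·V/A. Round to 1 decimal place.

A₁ = Σ Sᵢαᵢ = 18.3×0.78 + 242×0.78 + 426×0.99 + 5×0.12 + 242×0.02 + 12.7×0.02 = 630.468 sabins.
V = 1694 m³. Required absorption A₂ = 0.161 × 1694 / 0.17 = 1604.318 sabins.
Additional absorption ΔA = 1604.318 − 630.468 = 973.8 sabins.

973.8 sabins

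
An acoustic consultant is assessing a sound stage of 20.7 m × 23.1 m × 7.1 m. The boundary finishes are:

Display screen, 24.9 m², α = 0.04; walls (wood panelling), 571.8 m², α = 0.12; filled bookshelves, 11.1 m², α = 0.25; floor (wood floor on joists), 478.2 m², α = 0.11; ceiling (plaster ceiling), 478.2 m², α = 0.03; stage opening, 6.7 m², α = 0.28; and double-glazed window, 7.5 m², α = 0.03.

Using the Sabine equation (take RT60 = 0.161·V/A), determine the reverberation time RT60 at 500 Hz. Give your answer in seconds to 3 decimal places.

3.865 sec

Summing Sᵢαᵢ: 0.996 + 68.616 + 2.775 + 52.602 + 14.346 + 1.876 + 0.225 → A = 141.436 sabins.
V = 20.7·23.1·7.1 = 3395.007 m³.
Sabine: RT60 = 0.161 × 3395.007 / 141.436 = 3.865 s.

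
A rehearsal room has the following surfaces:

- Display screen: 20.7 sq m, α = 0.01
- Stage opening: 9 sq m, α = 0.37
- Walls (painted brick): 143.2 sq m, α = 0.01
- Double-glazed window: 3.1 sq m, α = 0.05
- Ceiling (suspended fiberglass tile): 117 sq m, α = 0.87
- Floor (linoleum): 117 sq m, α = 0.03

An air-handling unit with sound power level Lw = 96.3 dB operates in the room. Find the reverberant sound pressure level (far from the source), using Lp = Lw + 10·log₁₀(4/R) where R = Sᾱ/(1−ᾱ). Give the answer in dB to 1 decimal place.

Σ(Sᵢαᵢ) = 20.7·0.01 + 9·0.37 + 143.2·0.01 + 3.1·0.05 + 117·0.87 + 117·0.03 = 110.424; total area S = 410.0 sq m.
ᾱ = 110.424/410.0 = 0.2693; R = Sᾱ/(1−ᾱ) = 110.424/(1−0.2693) = 151.121 sq m.
Lp = Lw + 10 log₁₀(4/R) = 96.3 -15.77 = 80.5 dB.

80.5 dB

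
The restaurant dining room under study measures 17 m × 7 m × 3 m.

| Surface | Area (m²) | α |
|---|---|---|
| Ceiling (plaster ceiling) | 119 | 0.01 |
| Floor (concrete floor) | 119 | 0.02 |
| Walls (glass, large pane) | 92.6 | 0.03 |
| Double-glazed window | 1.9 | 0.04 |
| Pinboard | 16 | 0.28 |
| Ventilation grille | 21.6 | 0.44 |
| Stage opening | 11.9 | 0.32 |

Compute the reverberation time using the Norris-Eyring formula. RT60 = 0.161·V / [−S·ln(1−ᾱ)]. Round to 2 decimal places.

2.30 s

Total surface area S = 119 + 119 + 92.6 + 1.9 + 16 + 21.6 + 11.9 = 382.0 m².
Σ(Sᵢαᵢ) = 119×0.01 + 119×0.02 + 92.6×0.03 + 1.9×0.04 + 16×0.28 + 21.6×0.44 + 11.9×0.32 = 24.216.
ᾱ = 24.216 / 382.0 = 0.0634.
−S·ln(1−ᾱ) = −382.0 × ln(1 − 0.0634) = 25.021.
V = 17 × 7 × 3 = 357 m³.
T = 0.161·V/[−S·ln(1−ᾱ)] = 0.161·357/25.021 = 2.30 s.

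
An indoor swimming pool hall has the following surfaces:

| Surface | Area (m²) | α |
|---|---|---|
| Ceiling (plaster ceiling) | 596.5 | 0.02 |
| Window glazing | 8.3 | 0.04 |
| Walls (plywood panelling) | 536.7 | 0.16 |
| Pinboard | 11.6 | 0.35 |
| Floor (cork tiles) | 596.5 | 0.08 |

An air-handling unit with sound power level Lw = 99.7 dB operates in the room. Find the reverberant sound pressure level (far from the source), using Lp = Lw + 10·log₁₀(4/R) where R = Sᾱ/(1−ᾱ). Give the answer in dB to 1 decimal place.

Σ(Sᵢαᵢ) = 596.5×0.02 + 8.3×0.04 + 536.7×0.16 + 11.6×0.35 + 596.5×0.08 = 149.914; total area S = 1749.6 m².
ᾱ = 0.0857, so room constant R = A/(1−ᾱ) = 163.966 m².
Lp = Lw + 10 log₁₀(4/R) = 99.7 -16.13 = 83.6 dB.

83.6 dB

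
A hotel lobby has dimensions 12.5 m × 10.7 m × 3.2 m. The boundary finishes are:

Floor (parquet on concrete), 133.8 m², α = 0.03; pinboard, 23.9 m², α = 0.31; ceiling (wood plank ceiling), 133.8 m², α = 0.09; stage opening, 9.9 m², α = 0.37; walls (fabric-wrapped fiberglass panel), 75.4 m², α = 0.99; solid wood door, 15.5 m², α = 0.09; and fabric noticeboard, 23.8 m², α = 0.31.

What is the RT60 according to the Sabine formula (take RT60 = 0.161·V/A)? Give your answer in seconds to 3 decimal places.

Total absorption A = 133.8*0.03 + 23.9*0.31 + 133.8*0.09 + 9.9*0.37 + 75.4*0.99 + 15.5*0.09 + 23.8*0.31
  = 4.014 + 7.409 + 12.042 + 3.663 + 74.646 + 1.395 + 7.378 = 110.547 m² sabins.
V = 12.5·10.7·3.2 = 428 m³.
Sabine: RT60 = 0.161 × 428 / 110.547 = 0.623 s.

0.623 s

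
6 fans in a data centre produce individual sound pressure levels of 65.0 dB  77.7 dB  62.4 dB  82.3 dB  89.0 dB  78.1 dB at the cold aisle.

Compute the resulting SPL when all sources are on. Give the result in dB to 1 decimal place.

90.4 dB

Σ 10^(Lᵢ/10) = 1.093e+09.
L_total = 10·log₁₀(1.093e+09) = 90.4 dB.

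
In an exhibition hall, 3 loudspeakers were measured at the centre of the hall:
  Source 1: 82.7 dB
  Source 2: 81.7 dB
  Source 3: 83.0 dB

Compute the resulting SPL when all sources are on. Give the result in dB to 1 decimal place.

87.3 dB

Σ 10^(Lᵢ/10) = 5.336e+08.
L_total = 10·log₁₀(5.336e+08) = 87.3 dB.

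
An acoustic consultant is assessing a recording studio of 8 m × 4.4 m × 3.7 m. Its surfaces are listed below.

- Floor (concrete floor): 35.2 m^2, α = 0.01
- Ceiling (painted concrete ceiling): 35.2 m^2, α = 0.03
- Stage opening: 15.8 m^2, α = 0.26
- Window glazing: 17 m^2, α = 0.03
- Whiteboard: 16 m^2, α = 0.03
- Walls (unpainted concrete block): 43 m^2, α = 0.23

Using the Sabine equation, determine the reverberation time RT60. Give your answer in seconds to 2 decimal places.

Equivalent absorption area: A = 35.2*0.01 + 35.2*0.03 + 15.8*0.26 + 17*0.03 + 16*0.03 + 43*0.23 = 16.396 m^2.
V = 8·4.4·3.7 = 130.24 m³.
T = 0.161 V/A = 0.161·130.24/16.396 = 1.28 s.

1.28 s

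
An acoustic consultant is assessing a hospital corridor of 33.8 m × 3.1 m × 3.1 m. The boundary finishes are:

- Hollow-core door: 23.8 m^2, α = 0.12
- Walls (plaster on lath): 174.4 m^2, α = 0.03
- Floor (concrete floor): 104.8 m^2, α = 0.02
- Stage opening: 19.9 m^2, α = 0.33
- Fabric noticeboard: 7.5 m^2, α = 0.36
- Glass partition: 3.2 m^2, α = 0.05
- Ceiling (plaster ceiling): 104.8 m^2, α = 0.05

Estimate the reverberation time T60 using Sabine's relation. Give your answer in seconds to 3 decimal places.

2.104 seconds

Equivalent absorption area: A = 23.8*0.12 + 174.4*0.03 + 104.8*0.02 + 19.9*0.33 + 7.5*0.36 + 3.2*0.05 + 104.8*0.05 = 24.851 m^2.
Room volume: 324.818 m³.
RT60 = 0.161 · V / A = 0.161 × 324.818 / 24.851 = 2.104 s.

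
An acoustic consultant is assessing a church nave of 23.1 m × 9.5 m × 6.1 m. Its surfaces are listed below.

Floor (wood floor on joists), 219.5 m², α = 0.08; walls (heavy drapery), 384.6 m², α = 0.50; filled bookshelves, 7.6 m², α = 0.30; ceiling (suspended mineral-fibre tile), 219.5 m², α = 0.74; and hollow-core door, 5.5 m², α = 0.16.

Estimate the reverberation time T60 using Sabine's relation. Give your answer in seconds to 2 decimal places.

Equivalent absorption area: A = 219.5×0.08 + 384.6×0.50 + 7.6×0.30 + 219.5×0.74 + 5.5×0.16 = 375.450 m².
Volume V = 23.1 × 9.5 × 6.1 = 1338.645 m³.
Sabine: RT60 = 0.161 × 1338.645 / 375.450 = 0.57 s.

0.57 sec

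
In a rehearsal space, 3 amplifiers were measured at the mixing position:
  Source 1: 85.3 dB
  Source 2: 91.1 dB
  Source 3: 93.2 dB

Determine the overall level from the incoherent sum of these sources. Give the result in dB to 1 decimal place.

95.7 dB

Σ 10^(Lᵢ/10) = 3.716e+09.
Combined level = 10 log₁₀(3.716e+09) = 95.7 dB.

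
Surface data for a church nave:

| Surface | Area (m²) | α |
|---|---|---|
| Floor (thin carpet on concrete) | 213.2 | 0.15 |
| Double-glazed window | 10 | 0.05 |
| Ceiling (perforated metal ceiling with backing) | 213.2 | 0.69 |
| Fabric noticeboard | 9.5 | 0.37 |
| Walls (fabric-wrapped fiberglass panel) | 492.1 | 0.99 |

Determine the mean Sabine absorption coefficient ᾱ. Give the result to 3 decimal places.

Total surface area S = 938.0 m².
Σ(Sᵢαᵢ) = 213.2*0.15 + 10*0.05 + 213.2*0.69 + 9.5*0.37 + 492.1*0.99 = 670.282.
ᾱ = 670.282 / 938.0 = 0.715.

0.715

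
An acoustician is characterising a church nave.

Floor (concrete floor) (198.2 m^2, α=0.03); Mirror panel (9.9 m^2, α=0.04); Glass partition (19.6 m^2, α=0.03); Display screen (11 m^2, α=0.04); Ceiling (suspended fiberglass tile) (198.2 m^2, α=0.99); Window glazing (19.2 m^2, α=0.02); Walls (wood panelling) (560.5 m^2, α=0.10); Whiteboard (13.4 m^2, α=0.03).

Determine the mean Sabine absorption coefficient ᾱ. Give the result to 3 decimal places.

0.253

Total surface area S = 1030.0 m^2.
Σ(Sᵢαᵢ) = 198.2·0.03 + 9.9·0.04 + 19.6·0.03 + 11·0.04 + 198.2·0.99 + 19.2·0.02 + 560.5·0.10 + 13.4·0.03 = 260.424.
ᾱ = A/S = 0.253.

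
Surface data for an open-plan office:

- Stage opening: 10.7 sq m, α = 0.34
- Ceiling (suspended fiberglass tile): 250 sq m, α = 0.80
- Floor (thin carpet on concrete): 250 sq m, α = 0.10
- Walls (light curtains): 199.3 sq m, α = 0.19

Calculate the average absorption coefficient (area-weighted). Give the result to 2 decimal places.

0.38

S = Σ Sᵢ = 10.7 + 250 + 250 + 199.3 = 710.0 sq m.
Σ(Sᵢαᵢ) = 10.7×0.34 + 250×0.80 + 250×0.10 + 199.3×0.19 = 266.505.
ᾱ = A/S = 0.38.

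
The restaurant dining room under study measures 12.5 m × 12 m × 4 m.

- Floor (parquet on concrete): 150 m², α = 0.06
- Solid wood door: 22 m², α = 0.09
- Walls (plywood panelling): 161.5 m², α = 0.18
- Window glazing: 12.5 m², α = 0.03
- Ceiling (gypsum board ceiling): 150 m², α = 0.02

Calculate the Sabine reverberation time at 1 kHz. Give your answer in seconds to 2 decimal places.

Equivalent absorption area: A = 150×0.06 + 22×0.09 + 161.5×0.18 + 12.5×0.03 + 150×0.02 = 43.425 m².
Volume V = 12.5 × 12 × 4 = 600 m³.
RT60 = 0.161 · V / A = 0.161 × 600 / 43.425 = 2.22 s.

2.22 seconds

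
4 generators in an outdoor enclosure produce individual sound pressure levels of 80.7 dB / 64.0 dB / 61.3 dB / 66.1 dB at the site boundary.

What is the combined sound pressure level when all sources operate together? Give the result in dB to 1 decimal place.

Converting to relative power and adding: 10^(80.7/10) + 10^(64.0/10) + 10^(61.3/10) + 10^(66.1/10) = 1.254e+08.
Back to dB: 10·log₁₀ Σ = 81.0 dB.

81.0 dB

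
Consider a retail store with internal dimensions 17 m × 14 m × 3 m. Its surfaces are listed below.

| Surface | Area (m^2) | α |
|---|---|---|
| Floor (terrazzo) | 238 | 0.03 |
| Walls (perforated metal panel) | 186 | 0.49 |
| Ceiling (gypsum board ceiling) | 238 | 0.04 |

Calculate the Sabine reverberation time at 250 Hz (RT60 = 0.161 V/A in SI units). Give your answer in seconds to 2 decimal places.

1.07 s

Equivalent absorption area: A = 238×0.03 + 186×0.49 + 238×0.04 = 107.800 m^2.
Volume V = 17 × 14 × 3 = 714 m³.
RT60 = 0.161 · V / A = 0.161 × 714 / 107.800 = 1.07 s.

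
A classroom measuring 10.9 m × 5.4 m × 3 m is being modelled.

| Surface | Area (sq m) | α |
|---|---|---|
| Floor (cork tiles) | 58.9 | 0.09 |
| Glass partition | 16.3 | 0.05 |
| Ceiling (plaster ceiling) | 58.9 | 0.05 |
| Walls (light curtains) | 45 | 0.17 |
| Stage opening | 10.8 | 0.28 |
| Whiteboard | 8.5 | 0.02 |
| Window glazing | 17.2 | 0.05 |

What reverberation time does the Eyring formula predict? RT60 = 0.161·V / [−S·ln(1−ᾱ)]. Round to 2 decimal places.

1.30 sec

Total surface area S = 58.9 + 16.3 + 58.9 + 45 + 10.8 + 8.5 + 17.2 = 215.6 sq m.
Σ(Sᵢαᵢ) = 58.9·0.09 + 16.3·0.05 + 58.9·0.05 + 45·0.17 + 10.8·0.28 + 8.5·0.02 + 17.2·0.05 = 20.765.
ᾱ = 20.765 / 215.6 = 0.0963.
Eyring denominator: −S ln(1−ᾱ) = 21.831.
V = 10.9 × 5.4 × 3 = 176.58 m³.
RT60 = 0.161 × 176.58 / 21.831 = 1.30 s.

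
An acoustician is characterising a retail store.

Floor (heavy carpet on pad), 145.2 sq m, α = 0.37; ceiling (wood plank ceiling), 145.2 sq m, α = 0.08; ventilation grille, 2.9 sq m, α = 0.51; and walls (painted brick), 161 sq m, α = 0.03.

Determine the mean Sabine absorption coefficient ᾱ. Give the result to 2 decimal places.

0.16

Total surface area S = 454.3 sq m.
Weighted sum Σ Sα = 71.649.
ᾱ = 71.649 / 454.3 = 0.16.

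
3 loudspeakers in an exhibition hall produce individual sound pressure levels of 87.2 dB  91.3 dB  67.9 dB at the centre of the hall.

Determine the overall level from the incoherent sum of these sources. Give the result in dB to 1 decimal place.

Converting to relative power and adding: 10^(87.2/10) + 10^(91.3/10) + 10^(67.9/10) = 1.88e+09.
Combined level = 10 log₁₀(1.88e+09) = 92.7 dB.

92.7 dB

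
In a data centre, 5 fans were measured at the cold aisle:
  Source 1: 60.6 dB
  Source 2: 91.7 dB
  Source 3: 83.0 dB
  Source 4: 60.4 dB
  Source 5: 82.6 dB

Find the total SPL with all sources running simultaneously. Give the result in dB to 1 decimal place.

Sum in the linear (power) domain: Σ 10^(Lᵢ/10) = 10^(60.6/10) + 10^(91.7/10) + 10^(83.0/10) + 10^(60.4/10) + 10^(82.6/10) = 1.863e+09.
Back to dB: 10·log₁₀ Σ = 92.7 dB.

92.7 dB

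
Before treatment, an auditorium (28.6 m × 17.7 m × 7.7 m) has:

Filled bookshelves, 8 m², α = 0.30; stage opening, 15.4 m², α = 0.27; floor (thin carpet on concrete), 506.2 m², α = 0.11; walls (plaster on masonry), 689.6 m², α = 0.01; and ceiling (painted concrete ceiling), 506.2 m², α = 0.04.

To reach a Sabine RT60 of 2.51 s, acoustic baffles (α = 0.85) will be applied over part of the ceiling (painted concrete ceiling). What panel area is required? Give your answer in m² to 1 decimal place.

198.3

Total absorption A₁ = 8×0.30 + 15.4×0.27 + 506.2×0.11 + 689.6×0.01 + 506.2×0.04
  = 2.400 + 4.158 + 55.682 + 6.896 + 20.248 = 89.384 m² sabins.
Required A₂ = 0.161·3897.894/2.51 = 250.024 sabins.
ΔA needed = 250.024 − 89.384 = 160.640 sabins.
Net gain per m²: Δα = 0.85 − 0.04 = 0.81.
Panel area = 160.640 / 0.81 = 198.3 m².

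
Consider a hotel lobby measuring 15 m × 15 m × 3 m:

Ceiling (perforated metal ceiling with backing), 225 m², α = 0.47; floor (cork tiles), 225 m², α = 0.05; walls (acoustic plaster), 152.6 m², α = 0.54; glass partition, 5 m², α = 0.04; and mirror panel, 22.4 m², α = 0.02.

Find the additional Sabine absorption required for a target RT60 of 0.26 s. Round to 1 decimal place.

217.9 sabins

Total absorption A₁ = 225*0.47 + 225*0.05 + 152.6*0.54 + 5*0.04 + 22.4*0.02
  = 105.750 + 11.250 + 82.404 + 0.200 + 0.448 = 200.052 m² sabins.
For T = 0.26 s, need A₂ = 0.161·V/T = 0.161·675/0.26 = 417.981 sabins.
ΔA = A₂ − A₁ = 417.981 − 200.052 = 217.9 sabins.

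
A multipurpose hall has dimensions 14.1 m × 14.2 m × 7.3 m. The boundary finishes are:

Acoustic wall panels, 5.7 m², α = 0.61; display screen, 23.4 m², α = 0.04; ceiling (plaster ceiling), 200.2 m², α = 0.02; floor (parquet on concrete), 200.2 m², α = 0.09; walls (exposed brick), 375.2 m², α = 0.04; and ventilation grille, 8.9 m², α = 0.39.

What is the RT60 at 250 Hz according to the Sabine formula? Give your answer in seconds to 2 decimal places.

Equivalent absorption area: A = 5.7*0.61 + 23.4*0.04 + 200.2*0.02 + 200.2*0.09 + 375.2*0.04 + 8.9*0.39 = 44.914 m².
Room volume: 1461.606 m³.
T = 0.161 V/A = 0.161·1461.606/44.914 = 5.24 s.

5.24 sec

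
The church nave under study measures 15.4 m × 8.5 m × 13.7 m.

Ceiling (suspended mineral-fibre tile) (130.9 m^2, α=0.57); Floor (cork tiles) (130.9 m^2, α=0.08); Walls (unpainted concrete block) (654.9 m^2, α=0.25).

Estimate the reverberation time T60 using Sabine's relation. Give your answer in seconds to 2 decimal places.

1.16 seconds

Equivalent absorption area: A = 130.9*0.57 + 130.9*0.08 + 654.9*0.25 = 248.810 m^2.
Room volume: 1793.33 m³.
T = 0.161 V/A = 0.161·1793.33/248.810 = 1.16 s.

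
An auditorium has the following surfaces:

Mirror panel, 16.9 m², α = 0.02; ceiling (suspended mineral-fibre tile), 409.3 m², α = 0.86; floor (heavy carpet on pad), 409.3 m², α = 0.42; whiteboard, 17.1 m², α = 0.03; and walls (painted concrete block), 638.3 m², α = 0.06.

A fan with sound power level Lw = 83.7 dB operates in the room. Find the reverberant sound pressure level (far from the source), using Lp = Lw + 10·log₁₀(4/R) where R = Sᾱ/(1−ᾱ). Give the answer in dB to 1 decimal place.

60.2 dB

Σ(Sᵢαᵢ) = 16.9×0.02 + 409.3×0.86 + 409.3×0.42 + 17.1×0.03 + 638.3×0.06 = 563.053; total area S = 1490.9 m².
ᾱ = 563.053/1490.9 = 0.3777; R = Sᾱ/(1−ᾱ) = 563.053/(1−0.3777) = 904.794 m².
Lp = Lw + 10 log₁₀(4/R) = 83.7 -23.54 = 60.2 dB.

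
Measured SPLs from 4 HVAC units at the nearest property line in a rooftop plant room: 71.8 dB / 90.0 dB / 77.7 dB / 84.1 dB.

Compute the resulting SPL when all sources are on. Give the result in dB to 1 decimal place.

91.2 dB

Sum in the linear (power) domain: Σ 10^(Lᵢ/10) = 10^(71.8/10) + 10^(90.0/10) + 10^(77.7/10) + 10^(84.1/10) = 1.331e+09.
L_total = 10·log₁₀(1.331e+09) = 91.2 dB.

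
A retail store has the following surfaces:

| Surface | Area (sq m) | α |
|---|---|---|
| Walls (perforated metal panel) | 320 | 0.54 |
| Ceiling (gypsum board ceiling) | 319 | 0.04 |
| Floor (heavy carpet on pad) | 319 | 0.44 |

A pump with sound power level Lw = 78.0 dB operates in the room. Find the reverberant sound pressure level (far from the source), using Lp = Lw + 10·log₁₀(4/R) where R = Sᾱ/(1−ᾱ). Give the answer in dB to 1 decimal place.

Σ(Sᵢαᵢ) = 320×0.54 + 319×0.04 + 319×0.44 = 325.920; total area S = 958.0 sq m.
ᾱ = 325.920/958.0 = 0.3402; R = Sᾱ/(1−ᾱ) = 325.920/(1−0.3402) = 493.968 sq m.
Lp = Lw + 10 log₁₀(4/R) = 78.0 -20.92 = 57.1 dB.

57.1 dB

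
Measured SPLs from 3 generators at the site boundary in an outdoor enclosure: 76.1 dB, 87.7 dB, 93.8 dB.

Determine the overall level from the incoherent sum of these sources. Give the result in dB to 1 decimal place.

94.8 dB

Σ 10^(Lᵢ/10) = 3.028e+09.
L_total = 10·log₁₀(3.028e+09) = 94.8 dB.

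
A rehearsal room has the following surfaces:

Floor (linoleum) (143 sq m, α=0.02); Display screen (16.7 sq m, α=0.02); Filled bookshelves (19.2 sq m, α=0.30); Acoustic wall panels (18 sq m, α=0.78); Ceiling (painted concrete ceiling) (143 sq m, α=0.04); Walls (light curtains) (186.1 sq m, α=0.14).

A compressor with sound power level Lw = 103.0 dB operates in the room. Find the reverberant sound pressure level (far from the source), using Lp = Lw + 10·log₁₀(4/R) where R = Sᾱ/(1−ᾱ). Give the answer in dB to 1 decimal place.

91.2 dB

A = 54.768 sabins; S = 526.0 sq m.
ᾱ = 0.1041, so room constant R = A/(1−ᾱ) = 61.132 sq m.
Lp = Lw + 10 log₁₀(4/R) = 103.0 -11.84 = 91.2 dB.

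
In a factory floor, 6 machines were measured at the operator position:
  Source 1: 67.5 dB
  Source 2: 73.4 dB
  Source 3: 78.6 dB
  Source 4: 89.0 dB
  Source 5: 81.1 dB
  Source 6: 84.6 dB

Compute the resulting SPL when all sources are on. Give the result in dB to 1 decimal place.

Sum in the linear (power) domain: Σ 10^(Lᵢ/10) = 10^(67.5/10) + 10^(73.4/10) + 10^(78.6/10) + 10^(89.0/10) + 10^(81.1/10) + 10^(84.6/10) = 1.312e+09.
L_total = 10·log₁₀(1.312e+09) = 91.2 dB.

91.2 dB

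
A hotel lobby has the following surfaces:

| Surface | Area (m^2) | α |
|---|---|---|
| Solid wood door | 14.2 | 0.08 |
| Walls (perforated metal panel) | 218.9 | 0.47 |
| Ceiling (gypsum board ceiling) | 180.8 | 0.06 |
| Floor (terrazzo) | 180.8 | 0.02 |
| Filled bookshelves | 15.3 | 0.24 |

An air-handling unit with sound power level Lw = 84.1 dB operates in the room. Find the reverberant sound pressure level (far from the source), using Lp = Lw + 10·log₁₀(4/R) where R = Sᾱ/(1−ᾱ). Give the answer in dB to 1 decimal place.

68.3 dB

A = 122.155 sabins; S = 610.0 m^2.
ᾱ = 0.2003, so room constant R = A/(1−ᾱ) = 152.751 m^2.
Lp = 84.1 + 10·log₁₀(4/152.751) = 84.1 + (-15.82) = 68.3 dB.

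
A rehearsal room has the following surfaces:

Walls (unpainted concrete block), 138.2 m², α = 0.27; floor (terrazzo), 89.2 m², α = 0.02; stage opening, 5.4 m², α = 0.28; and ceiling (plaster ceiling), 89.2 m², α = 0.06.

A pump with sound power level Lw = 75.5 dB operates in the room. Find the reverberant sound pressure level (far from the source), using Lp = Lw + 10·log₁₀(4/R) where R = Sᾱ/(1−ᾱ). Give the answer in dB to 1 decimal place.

64.2 dB

A = 45.962 sabins; S = 322.0 m².
ᾱ = 0.1427, so room constant R = A/(1−ᾱ) = 53.613 m².
Lp = 75.5 + 10·log₁₀(4/53.613) = 75.5 + (-11.27) = 64.2 dB.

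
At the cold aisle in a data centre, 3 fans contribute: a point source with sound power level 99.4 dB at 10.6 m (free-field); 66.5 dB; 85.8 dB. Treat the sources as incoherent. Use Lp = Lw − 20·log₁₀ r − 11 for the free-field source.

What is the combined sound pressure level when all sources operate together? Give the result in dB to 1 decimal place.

85.9 dB

Source at 10.6 m: Lp = 99.4 − 20·log₁₀(10.6) − 11 = 67.9 dB.
Converting to relative power and adding: 10^(67.9/10) + 10^(66.5/10) + 10^(85.8/10) = 3.908e+08.
Back to dB: 10·log₁₀ Σ = 85.9 dB.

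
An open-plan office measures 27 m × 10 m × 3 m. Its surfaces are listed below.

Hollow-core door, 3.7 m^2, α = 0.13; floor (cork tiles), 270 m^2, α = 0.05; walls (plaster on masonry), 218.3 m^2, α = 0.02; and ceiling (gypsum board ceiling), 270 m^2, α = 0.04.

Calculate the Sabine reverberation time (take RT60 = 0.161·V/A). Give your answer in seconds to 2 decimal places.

4.47 seconds

Summing Sᵢαᵢ: 0.481 + 13.500 + 4.366 + 10.800 → A = 29.147 sabins.
Room volume: 810 m³.
T = 0.161 V/A = 0.161·810/29.147 = 4.47 s.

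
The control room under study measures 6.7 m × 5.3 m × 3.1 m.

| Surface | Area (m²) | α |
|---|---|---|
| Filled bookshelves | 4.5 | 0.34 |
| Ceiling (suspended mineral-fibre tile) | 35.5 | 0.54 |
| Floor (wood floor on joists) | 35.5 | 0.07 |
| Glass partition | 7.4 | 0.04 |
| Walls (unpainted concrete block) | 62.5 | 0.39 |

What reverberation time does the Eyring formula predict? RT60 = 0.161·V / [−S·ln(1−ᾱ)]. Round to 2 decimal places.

S = Σ Sᵢ = 145.4 m².
Absorption A = 4.5×0.34 + 35.5×0.54 + 35.5×0.07 + 7.4×0.04 + 62.5×0.39 = 47.856 sabins.
ᾱ = 47.856 / 145.4 = 0.3291.
Eyring denominator: −S ln(1−ᾱ) = 58.034.
V = 6.7 × 5.3 × 3.1 = 110.081 m³.
T = 0.161·V/[−S·ln(1−ᾱ)] = 0.161·110.081/58.034 = 0.31 s.

0.31 sec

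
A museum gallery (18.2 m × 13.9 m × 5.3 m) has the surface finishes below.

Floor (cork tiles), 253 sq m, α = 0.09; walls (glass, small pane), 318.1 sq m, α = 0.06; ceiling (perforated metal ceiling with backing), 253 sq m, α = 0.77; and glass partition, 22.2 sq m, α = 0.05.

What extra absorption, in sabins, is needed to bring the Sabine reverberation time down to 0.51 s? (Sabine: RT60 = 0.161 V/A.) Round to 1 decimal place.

185.5 sabins

Summing Sᵢαᵢ: 22.770 + 19.086 + 194.810 + 1.110 → A₁ = 237.776 sabins.
For T = 0.51 s, need A₂ = 0.161·V/T = 0.161·1340.794/0.51 = 423.270 sabins.
Shortfall: 423.270 − 237.776 = 185.5 sabins.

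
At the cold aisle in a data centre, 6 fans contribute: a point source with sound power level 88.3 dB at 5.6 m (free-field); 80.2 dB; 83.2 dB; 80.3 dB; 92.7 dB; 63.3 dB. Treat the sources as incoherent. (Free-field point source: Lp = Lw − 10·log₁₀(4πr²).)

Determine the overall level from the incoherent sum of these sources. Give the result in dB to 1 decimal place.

Source at 5.6 m: Lp = 88.3 − 10·log₁₀(4π·5.6²) = 88.3 − 10·log₁₀(394.081) = 62.3 dB.
Sum in the linear (power) domain: Σ 10^(Lᵢ/10) = 10^(62.3/10) + 10^(80.2/10) + 10^(83.2/10) + 10^(80.3/10) + 10^(92.7/10) + 10^(63.3/10) = 2.287e+09.
L_total = 10·log₁₀(2.287e+09) = 93.6 dB.

93.6 dB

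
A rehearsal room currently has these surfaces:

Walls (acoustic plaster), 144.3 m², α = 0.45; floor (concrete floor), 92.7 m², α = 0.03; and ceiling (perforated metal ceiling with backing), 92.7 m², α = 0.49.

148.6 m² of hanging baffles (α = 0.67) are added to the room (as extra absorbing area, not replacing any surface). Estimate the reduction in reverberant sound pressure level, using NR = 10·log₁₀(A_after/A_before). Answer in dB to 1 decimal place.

A_before = Σ Sᵢαᵢ = 144.3×0.45 + 92.7×0.03 + 92.7×0.49 = 113.139 sabins.
Treatment contributes 148.6·0.67 = 99.562 sabins.
A_after = 113.139 + 99.562 = 212.701 sabins.
NR = 10·log₁₀(212.701/113.139) = 2.7 dB.

2.7 dB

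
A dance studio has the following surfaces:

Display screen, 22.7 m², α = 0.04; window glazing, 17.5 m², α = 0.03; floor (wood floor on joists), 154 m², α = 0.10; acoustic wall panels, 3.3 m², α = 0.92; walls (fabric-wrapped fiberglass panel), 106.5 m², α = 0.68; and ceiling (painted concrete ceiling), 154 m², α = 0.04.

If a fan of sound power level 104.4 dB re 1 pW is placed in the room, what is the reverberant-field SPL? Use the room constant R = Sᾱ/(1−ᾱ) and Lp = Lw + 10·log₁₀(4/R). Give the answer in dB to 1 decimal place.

Σ(Sᵢαᵢ) = 22.7·0.04 + 17.5·0.03 + 154·0.10 + 3.3·0.92 + 106.5·0.68 + 154·0.04 = 98.449; total area S = 458.0 m².
ᾱ = 98.449/458.0 = 0.2150; R = Sᾱ/(1−ᾱ) = 98.449/(1−0.2150) = 125.413 m².
Lp = 104.4 + 10·log₁₀(4/125.413) = 104.4 + (-14.96) = 89.4 dB.

89.4 dB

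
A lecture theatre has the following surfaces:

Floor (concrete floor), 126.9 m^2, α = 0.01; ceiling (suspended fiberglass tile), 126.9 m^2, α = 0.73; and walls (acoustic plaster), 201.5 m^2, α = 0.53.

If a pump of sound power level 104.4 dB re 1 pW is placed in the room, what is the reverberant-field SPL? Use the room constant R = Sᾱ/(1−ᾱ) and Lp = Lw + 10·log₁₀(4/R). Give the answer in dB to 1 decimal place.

84.9 dB

Σ(Sᵢαᵢ) = 126.9·0.01 + 126.9·0.73 + 201.5·0.53 = 200.701; total area S = 455.3 m^2.
ᾱ = 200.701/455.3 = 0.4408; R = Sᾱ/(1−ᾱ) = 200.701/(1−0.4408) = 358.907 m^2.
Lp = 104.4 + 10·log₁₀(4/358.907) = 104.4 + (-19.53) = 84.9 dB.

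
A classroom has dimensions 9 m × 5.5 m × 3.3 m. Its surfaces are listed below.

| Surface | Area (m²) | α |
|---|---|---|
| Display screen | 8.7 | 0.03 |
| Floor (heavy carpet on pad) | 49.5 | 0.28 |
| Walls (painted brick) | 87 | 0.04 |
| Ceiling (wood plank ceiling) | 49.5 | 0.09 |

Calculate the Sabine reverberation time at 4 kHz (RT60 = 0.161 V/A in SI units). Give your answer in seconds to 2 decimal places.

A = Σ Sᵢαᵢ = 8.7*0.03 + 49.5*0.28 + 87*0.04 + 49.5*0.09 = 22.056 sabins.
Room volume: 163.35 m³.
Sabine: RT60 = 0.161 × 163.35 / 22.056 = 1.19 s.

1.19 sec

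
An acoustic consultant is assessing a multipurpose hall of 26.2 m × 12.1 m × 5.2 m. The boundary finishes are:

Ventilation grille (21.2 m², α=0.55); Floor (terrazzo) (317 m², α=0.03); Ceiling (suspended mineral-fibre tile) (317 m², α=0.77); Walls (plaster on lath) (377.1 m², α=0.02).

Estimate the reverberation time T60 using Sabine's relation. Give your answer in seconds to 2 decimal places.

0.97 s

Total absorption A = 21.2×0.55 + 317×0.03 + 317×0.77 + 377.1×0.02
  = 11.660 + 9.510 + 244.090 + 7.542 = 272.802 m² sabins.
Volume V = 26.2 × 12.1 × 5.2 = 1648.504 m³.
Sabine: RT60 = 0.161 × 1648.504 / 272.802 = 0.97 s.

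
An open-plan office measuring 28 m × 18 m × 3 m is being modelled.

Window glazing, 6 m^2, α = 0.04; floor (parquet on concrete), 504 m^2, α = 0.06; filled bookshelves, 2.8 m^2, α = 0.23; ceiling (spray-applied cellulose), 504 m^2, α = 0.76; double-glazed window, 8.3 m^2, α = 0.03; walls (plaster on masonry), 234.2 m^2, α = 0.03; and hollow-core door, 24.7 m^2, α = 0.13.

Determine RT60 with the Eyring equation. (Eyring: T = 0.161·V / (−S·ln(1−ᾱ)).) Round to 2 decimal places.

S = Σ Sᵢ = 1284.0 m^2.
Σ(Sᵢαᵢ) = 6×0.04 + 504×0.06 + 2.8×0.23 + 504×0.76 + 8.3×0.03 + 234.2×0.03 + 24.7×0.13 = 424.650.
Mean coefficient ᾱ = A/S = 0.3307.
−S·ln(1−ᾱ) = −1284.0 × ln(1 − 0.3307) = 515.555.
V = 28 × 18 × 3 = 1512 m³.
T = 0.161·V/[−S·ln(1−ᾱ)] = 0.161·1512/515.555 = 0.47 s.

0.47 s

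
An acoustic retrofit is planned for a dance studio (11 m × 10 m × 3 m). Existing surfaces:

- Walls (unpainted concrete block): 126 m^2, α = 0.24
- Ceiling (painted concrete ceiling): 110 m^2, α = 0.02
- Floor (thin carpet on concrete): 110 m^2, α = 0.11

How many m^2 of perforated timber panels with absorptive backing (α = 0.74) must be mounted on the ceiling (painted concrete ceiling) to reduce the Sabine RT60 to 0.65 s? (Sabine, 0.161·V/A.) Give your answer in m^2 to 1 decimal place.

Equivalent absorption area: A₁ = 126·0.24 + 110·0.02 + 110·0.11 = 44.540 m^2.
V = 330 m³. Target absorption A₂ = 0.161 × 330 / 0.65 = 81.738 sabins.
ΔA needed = 81.738 − 44.540 = 37.198 sabins.
Each m^2 of panel replacing the ceiling (painted concrete ceiling) adds (0.74 − 0.02) = 0.72 sabins.
Area = ΔA/Δα = 37.198/0.72 = 51.7 m^2.

51.7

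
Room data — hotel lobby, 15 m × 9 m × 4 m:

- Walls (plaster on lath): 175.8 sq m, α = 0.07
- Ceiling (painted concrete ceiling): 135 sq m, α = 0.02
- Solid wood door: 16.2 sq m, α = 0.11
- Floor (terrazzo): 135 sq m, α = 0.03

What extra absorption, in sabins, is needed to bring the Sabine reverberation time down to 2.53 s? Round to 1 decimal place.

13.5 sabins

Summing Sᵢαᵢ: 12.306 + 2.700 + 1.782 + 4.050 → A₁ = 20.838 sabins.
For T = 2.53 s, need A₂ = 0.161·V/T = 0.161·540/2.53 = 34.364 sabins.
ΔA = A₂ − A₁ = 34.364 − 20.838 = 13.5 sabins.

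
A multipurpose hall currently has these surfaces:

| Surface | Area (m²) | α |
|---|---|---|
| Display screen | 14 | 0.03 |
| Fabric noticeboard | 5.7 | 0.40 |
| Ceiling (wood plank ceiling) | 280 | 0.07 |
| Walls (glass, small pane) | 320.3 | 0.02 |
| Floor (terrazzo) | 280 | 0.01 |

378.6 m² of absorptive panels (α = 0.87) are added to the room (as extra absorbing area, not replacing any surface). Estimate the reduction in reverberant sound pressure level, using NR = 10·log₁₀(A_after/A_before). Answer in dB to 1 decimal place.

A_before = Σ Sᵢαᵢ = 14·0.03 + 5.7·0.40 + 280·0.07 + 320.3·0.02 + 280·0.01 = 31.506 sabins.
Added absorption = 378.6 × 0.87 = 329.382 sabins.
New total A_after = 360.888 sabins.
Reduction = 10 log₁₀(A_after/A_before) = 10 log₁₀(11.4546) = 10.6 dB.

10.6 dB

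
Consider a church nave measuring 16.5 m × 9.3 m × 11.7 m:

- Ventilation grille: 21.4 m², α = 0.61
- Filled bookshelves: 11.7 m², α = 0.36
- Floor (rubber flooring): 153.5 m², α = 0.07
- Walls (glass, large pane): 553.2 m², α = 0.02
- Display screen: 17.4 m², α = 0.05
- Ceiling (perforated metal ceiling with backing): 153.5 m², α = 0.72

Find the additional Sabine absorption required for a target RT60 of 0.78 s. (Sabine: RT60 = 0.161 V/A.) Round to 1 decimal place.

220.1 sabins

Total absorption A₁ = 21.4×0.61 + 11.7×0.36 + 153.5×0.07 + 553.2×0.02 + 17.4×0.05 + 153.5×0.72
  = 13.054 + 4.212 + 10.745 + 11.064 + 0.870 + 110.520 = 150.465 m² sabins.
Target A₂ = 0.161·1795.365/0.78 = 370.582 sabins (V = 1795.365 m³).
ΔA = A₂ − A₁ = 370.582 − 150.465 = 220.1 sabins.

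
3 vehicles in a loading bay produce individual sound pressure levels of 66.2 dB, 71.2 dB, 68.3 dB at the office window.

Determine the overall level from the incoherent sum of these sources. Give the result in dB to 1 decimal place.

73.8 dB

Sum in the linear (power) domain: Σ 10^(Lᵢ/10) = 10^(66.2/10) + 10^(71.2/10) + 10^(68.3/10) = 2.411e+07.
Combined level = 10 log₁₀(2.411e+07) = 73.8 dB.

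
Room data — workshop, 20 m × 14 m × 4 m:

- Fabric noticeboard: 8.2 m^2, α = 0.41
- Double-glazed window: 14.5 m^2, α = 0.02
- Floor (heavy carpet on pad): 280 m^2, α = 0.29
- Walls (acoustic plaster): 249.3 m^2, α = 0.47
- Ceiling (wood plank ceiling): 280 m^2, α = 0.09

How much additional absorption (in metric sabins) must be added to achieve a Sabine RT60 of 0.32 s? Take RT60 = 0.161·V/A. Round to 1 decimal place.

336.3 sabins

Equivalent absorption area: A₁ = 8.2·0.41 + 14.5·0.02 + 280·0.29 + 249.3·0.47 + 280·0.09 = 227.223 m^2.
V = 1120 m³. Required absorption A₂ = 0.161 × 1120 / 0.32 = 563.500 sabins.
Shortfall: 563.500 − 227.223 = 336.3 sabins.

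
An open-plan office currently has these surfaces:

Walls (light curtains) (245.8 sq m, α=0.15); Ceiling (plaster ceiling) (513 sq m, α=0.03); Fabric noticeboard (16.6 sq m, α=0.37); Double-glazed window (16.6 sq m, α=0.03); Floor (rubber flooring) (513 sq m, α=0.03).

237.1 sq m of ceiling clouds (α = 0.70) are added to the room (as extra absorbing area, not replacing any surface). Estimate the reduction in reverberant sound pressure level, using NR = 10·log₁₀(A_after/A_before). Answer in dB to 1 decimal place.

5.1 dB

Total absorption A_before = 245.8·0.15 + 513·0.03 + 16.6·0.37 + 16.6·0.03 + 513·0.03
  = 36.870 + 15.390 + 6.142 + 0.498 + 15.390 = 74.290 sq m sabins.
Added absorption = 237.1 × 0.70 = 165.970 sabins.
A_after = 74.290 + 165.970 = 240.260 sabins.
Reduction = 10 log₁₀(A_after/A_before) = 10 log₁₀(3.2341) = 5.1 dB.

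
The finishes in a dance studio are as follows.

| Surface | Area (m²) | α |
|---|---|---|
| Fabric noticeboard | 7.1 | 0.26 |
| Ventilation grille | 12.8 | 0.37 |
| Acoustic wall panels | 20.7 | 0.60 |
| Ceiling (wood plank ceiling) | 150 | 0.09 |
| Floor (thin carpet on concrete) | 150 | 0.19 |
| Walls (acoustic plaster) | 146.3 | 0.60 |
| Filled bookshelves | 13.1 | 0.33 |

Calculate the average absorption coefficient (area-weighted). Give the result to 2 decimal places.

Total surface area S = 500.0 m².
Weighted sum Σ Sα = 153.105.
ᾱ = 153.105 / 500.0 = 0.31.

0.31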